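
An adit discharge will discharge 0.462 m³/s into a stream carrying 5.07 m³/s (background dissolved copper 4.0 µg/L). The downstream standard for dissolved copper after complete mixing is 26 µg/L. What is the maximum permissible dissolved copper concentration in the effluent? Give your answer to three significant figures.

At the limit, (Qr·Cr + Qe·Cₑ)/(Qr + Qe) = 26:
Cₑ = (5.532·26 − 5.070·4.000) / 0.4620 = 267.4 µg/L.

267 µg/L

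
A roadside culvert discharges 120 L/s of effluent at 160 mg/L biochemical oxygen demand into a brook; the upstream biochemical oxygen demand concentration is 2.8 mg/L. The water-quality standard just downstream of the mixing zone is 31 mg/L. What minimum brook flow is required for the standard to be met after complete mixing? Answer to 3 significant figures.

Set C_mix = 31: (Q·2.800 + 120.0·160.0) / (Q + 120.0) = 31
→ Q = 120.0·(160.0 − 31)/(31 − 2.800) = 548.9 L/s.

549 L/s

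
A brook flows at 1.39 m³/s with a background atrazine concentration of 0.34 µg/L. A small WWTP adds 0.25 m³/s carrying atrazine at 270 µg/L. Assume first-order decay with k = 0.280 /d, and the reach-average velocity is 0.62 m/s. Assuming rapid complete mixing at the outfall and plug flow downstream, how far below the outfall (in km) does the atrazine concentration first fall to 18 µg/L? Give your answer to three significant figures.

160 km

Conservation of mass: C = (1.390·0.3400 + 0.2500·270.0) / 1.640 = 67.97/1.640 = 41.45 µg/L.
Set 41.45·exp(−k·t) = 18 → t = ln(41.45/18)/k = 257400 s = 71.49 h.
Distance = v·t = 0.62·257400 = 159600 m = 159.6 km.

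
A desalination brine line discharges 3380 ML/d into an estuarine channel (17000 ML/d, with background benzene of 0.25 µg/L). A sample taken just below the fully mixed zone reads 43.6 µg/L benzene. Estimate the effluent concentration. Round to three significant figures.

262 µg/L

Mass balance: 17000·0.2500 + 3380·Cₑ = 20380·43.60
→ Cₑ = (20380·43.60 − 17000·0.2500) / 3380 = 261.6 µg/L.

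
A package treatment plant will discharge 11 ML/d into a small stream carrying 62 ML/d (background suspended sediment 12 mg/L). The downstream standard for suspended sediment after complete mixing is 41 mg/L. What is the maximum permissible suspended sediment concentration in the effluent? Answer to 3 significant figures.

At the limit, (Qr·Cr + Qe·Cₑ)/(Qr + Qe) = 41:
Cₑ = (73.00·41 − 62.00·12.00) / 11.00 = 204.5 mg/L.

204 mg/L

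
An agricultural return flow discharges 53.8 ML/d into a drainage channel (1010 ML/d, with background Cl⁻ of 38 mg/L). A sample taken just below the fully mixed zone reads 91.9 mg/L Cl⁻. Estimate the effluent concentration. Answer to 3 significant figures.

Mass balance: 1010·38.00 + 53.80·Cₑ = 1064·91.90
→ Cₑ = (1064·91.90 − 1010·38.00) / 53.80 = 1104 mg/L.

1100 mg/L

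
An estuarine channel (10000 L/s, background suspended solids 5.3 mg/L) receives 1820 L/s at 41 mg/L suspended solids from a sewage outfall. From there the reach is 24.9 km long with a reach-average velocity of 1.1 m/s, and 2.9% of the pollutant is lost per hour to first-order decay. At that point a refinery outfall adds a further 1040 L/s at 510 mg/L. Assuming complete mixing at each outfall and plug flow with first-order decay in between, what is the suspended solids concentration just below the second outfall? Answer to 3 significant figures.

After mixing, C = (10000·5.300 + 1820·41.00) / 11820 = 127600/11820 = 10.80 mg/L; combined flow 11820 L/s.
Travel time t = 24.9·1000 / 1.1 = 22640 s = 6.288 h.
2.9%/h lost → k = −ln(1 − 0.029) = 0.02943 h⁻¹.
After decay, C = 10.80 × e^(−kt) = 10.80 × 0.8311 = 8.973 mg/L.
Second outfall: C = (11820·8.973 + 1040·510.0)/12860 = 49.49 mg/L.

49.5 mg/L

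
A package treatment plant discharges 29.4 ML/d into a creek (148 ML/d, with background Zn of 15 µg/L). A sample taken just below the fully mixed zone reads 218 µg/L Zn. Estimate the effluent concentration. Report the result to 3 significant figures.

1240 µg/L

Mass balance: 148.0·15.00 + 29.40·Cₑ = 177.4·218.0
→ Cₑ = (177.4·218.0 − 148.0·15.00) / 29.40 = 1240 µg/L.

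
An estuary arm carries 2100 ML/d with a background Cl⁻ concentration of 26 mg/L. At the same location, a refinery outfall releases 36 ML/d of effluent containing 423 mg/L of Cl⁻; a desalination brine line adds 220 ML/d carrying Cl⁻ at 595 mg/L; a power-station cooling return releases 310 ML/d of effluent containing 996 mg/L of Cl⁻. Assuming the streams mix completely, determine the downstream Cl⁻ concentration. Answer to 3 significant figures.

191 mg/L

Mass balance: C = (2100·26.00 + 36.00·423.0 + 220.0·595.0 + 310.0·996.0) / 2666 = 509500/2666 = 191.1 mg/L.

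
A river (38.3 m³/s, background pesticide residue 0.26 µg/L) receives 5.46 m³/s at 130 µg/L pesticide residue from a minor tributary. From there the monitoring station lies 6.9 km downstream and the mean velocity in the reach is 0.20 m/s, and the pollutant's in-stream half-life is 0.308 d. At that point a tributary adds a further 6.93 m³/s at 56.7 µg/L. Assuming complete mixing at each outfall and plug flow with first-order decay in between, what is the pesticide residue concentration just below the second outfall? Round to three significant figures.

13.5 µg/L

After mixing, C = (38.30·0.2600 + 5.460·130.0) / 43.76 = 719.8/43.76 = 16.45 µg/L; combined flow 43.76 m³/s.
Travel time t = 6.9·1000 / 0.20 = 34500 s = 9.583 h.
Half-life 0.308 d → k = ln 2 / 0.308 = 2.250 d⁻¹.
After decay, C = 16.45 × e^(−kt) = 16.45 × 0.4071 = 6.696 µg/L.
At the second outfall, C = (43.76·6.696 + 6.930·56.70) / (43.76 + 6.930) = 13.53 µg/L.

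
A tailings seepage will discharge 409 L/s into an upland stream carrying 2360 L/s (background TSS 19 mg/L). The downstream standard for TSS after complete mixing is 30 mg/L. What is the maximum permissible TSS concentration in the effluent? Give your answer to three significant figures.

93.5 mg/L

At the limit, (Qr·Cr + Qe·Cₑ)/(Qr + Qe) = 30:
Cₑ = (2769·30 − 2360·19.00) / 409.0 = 93.47 mg/L.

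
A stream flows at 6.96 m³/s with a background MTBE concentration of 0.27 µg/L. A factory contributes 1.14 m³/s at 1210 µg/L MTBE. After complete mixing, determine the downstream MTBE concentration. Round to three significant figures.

171 µg/L

Conservation of mass: C = (6.960·0.2700 + 1.140·1210) / 8.100 = 1381/8.100 = 170.5 µg/L.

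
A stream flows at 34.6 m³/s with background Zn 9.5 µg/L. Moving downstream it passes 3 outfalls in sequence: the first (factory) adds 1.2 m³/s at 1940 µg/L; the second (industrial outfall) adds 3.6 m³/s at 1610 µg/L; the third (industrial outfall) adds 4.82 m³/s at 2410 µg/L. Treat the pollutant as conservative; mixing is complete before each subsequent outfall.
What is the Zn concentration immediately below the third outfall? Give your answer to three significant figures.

Below outfall 1: Q → 35.80 m³/s, C = (34.60·9.500 + 1.200·1940)/35.80 = 74.21 µg/L.
Below outfall 2: Q → 39.40 m³/s, C = (35.80·74.21 + 3.600·1610)/39.40 = 214.5 µg/L.
Below outfall 3: Q → 44.22 m³/s, C = (39.40·214.5 + 4.820·2410)/44.22 = 453.8 µg/L.

454 µg/L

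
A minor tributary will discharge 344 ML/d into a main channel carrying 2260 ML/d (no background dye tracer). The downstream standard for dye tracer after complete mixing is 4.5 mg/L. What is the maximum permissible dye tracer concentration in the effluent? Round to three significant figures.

At the limit, (Qr·Cr + Qe·Cₑ)/(Qr + Qe) = 4.5:
Cₑ = (2604·4.5 − 2260·0) / 344.0 = 34.06 mg/L.

34.1 mg/L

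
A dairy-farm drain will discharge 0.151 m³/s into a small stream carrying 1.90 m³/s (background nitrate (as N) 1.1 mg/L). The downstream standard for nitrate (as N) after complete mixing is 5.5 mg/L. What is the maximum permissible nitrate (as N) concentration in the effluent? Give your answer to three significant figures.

At the limit, (Qr·Cr + Qe·Cₑ)/(Qr + Qe) = 5.5:
Cₑ = (2.051·5.5 − 1.900·1.100) / 0.1510 = 60.86 mg/L.

60.9 mg/L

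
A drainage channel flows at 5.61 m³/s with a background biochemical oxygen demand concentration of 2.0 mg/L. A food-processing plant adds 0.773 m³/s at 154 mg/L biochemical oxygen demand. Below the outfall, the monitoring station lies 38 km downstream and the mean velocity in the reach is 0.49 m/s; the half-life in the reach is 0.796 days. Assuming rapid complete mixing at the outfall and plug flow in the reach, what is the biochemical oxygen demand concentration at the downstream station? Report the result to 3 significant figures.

9.34 mg/L

Mass balance: C = (5.610·2.000 + 0.7730·154.0) / 6.383 = 130.3/6.383 = 20.41 mg/L.
Travel time t = 38·1000 / 0.49 = 77550 s = 21.54 h.
Half-life 0.796 d → k = ln 2 / 0.796 = 0.8708 d⁻¹.
Applying C = C₀e^(−kt): 20.41 × 0.4577 = 9.340 mg/L.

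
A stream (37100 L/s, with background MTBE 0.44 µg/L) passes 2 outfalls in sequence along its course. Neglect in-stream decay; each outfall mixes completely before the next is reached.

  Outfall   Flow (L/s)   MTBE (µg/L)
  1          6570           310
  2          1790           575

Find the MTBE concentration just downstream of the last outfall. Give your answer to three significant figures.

67.8 µg/L

Outfall 1: combined Q = 43670 L/s; C = (37100·0.4400 + 6570·310.0)/43670 = 47.01 µg/L.
Outfall 2: combined Q = 45460 L/s; C = (43670·47.01 + 1790·575.0)/45460 = 67.80 µg/L.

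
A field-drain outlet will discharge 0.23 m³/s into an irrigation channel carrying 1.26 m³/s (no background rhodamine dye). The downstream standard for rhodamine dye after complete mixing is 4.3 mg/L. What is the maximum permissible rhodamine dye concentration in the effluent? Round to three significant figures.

27.9 mg/L

At the limit, (Qr·Cr + Qe·Cₑ)/(Qr + Qe) = 4.3:
Cₑ = (1.490·4.3 − 1.260·0) / 0.2300 = 27.86 mg/L.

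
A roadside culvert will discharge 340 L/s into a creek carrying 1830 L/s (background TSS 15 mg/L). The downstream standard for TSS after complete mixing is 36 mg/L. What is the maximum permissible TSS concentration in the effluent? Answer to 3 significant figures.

At the limit, (Qr·Cr + Qe·Cₑ)/(Qr + Qe) = 36:
Cₑ = (2170·36 − 1830·15.00) / 340.0 = 149.0 mg/L.

149 mg/L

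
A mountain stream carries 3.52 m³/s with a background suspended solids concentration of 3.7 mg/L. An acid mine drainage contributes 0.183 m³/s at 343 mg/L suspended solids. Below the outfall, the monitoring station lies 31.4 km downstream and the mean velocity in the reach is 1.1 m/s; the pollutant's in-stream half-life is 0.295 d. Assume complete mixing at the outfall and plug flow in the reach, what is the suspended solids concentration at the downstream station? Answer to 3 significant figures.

Mass balance: C = (3.520·3.700 + 0.1830·343.0) / 3.703 = 75.79/3.703 = 20.47 mg/L.
Travel time t = 31.4·1000 / 1.1 = 28550 s = 7.929 h.
Half-life 0.295 d → k = ln 2 / 0.295 = 2.350 d⁻¹.
Applying C = C₀e^(−kt): 20.47 × 0.4601 = 9.417 mg/L.

9.42 mg/L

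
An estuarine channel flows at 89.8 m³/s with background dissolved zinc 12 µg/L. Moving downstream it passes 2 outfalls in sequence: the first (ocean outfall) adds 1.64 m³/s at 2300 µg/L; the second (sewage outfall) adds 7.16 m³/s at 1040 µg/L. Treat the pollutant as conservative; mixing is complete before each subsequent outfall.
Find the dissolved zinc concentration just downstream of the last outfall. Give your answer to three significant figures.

After outfall 1: Q = 89.80 + 1.640 = 91.44 m³/s; C = (89.80·12.00 + 1.640·2300)/91.44 = 53.04 µg/L.
After outfall 2: Q = 91.44 + 7.160 = 98.60 m³/s; C = (91.44·53.04 + 7.160·1040)/98.60 = 124.7 µg/L.

125 µg/L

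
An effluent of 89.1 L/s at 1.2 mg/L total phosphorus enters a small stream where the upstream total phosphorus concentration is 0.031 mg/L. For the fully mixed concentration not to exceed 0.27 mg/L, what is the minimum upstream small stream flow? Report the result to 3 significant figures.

Set C_mix = 0.27: (Q·0.03100 + 89.10·1.200) / (Q + 89.10) = 0.27
→ Q = 89.10·(1.200 − 0.27)/(0.27 − 0.03100) = 346.7 L/s.

347 L/s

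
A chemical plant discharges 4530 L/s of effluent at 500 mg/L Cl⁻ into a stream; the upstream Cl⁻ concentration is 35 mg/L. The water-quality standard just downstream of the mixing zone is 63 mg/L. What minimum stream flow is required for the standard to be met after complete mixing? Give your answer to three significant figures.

Set C_mix = 63: (Q·35.00 + 4530·500.0) / (Q + 4530) = 63
→ Q = 4530·(500.0 − 63)/(63 − 35.00) = 70700 L/s.

70700 L/s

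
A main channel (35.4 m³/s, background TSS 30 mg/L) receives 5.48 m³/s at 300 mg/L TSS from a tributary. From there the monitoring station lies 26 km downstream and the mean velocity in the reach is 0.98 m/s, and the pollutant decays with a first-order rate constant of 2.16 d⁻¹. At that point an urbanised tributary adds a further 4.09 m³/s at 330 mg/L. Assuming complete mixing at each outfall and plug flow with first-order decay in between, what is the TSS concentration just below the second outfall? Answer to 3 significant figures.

61.0 mg/L

After mixing, C = (35.40·30.00 + 5.480·300.0) / 40.88 = 2706/40.88 = 66.19 mg/L; combined flow 40.88 m³/s.
Travel time t = 26·1000 / 0.98 = 26530 s = 7.370 h.
Decay over the reach: 66.19·exp(−kt) = 66.19·0.5152 = 34.10 mg/L.
Second outfall: C = (40.88·34.10 + 4.090·330.0)/44.97 = 61.01 mg/L.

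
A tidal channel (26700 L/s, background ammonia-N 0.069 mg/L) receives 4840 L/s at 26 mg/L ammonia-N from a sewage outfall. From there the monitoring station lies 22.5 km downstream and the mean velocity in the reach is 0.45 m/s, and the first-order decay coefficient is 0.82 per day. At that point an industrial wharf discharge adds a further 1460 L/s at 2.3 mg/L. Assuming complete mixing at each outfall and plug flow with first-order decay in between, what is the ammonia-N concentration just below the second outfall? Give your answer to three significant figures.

Conservation of mass: C = (26700·0.06900 + 4840·26.00) / 31540 = 127700/31540 = 4.048 mg/L; combined flow 31540 L/s.
Travel time t = 22.5·1000 / 0.45 = 50000 s = 13.89 h.
First-order decay: C = 4.048·exp(−k·t) = 4.048·0.6222 = 2.519 mg/L.
Second outfall: C = (31540·2.519 + 1460·2.300)/33000 = 2.509 mg/L.

2.51 mg/L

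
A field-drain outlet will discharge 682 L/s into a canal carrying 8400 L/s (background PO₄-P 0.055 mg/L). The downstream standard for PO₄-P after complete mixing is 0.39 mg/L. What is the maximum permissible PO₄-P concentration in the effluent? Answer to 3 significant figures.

4.52 mg/L

At the limit, (Qr·Cr + Qe·Cₑ)/(Qr + Qe) = 0.39:
Cₑ = (9082·0.39 − 8400·0.05500) / 682.0 = 4.516 mg/L.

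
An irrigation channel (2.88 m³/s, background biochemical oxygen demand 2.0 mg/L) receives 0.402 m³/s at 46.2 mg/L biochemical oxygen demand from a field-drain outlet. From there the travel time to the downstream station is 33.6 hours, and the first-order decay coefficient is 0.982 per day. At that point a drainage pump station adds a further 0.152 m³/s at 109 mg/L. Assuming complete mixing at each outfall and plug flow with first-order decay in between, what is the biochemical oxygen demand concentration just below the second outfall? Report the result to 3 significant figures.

Mass balance: C = (2.880·2.000 + 0.4020·46.20) / 3.282 = 24.33/3.282 = 7.414 mg/L; combined flow 3.282 m³/s.
Decay over the reach: 7.414·exp(−kt) = 7.414·0.2529 = 1.875 mg/L.
Second outfall: C = (3.282·1.875 + 0.1520·109.0)/3.434 = 6.617 mg/L.

6.62 mg/L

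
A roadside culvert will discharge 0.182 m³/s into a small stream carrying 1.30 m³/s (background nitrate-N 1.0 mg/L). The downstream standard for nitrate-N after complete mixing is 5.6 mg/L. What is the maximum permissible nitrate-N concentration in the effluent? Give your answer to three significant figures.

At the limit, (Qr·Cr + Qe·Cₑ)/(Qr + Qe) = 5.6:
Cₑ = (1.482·5.6 − 1.300·1.000) / 0.1820 = 38.46 mg/L.

38.5 mg/L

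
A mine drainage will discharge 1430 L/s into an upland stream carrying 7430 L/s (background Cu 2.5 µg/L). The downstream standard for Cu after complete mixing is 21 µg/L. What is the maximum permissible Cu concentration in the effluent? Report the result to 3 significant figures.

117 µg/L

At the limit, (Qr·Cr + Qe·Cₑ)/(Qr + Qe) = 21:
Cₑ = (8860·21 − 7430·2.500) / 1430 = 117.1 µg/L.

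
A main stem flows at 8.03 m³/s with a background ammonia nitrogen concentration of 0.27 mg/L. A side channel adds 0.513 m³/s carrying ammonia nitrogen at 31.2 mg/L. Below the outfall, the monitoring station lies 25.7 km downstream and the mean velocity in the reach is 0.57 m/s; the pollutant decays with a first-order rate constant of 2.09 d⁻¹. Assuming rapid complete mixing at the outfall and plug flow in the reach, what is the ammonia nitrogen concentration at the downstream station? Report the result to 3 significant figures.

0.715 mg/L

After mixing, C = (8.030·0.2700 + 0.5130·31.20) / 8.543 = 18.17/8.543 = 2.127 mg/L.
Travel time t = 25.7·1000 / 0.57 = 45090 s = 12.52 h.
After decay, C = 2.127 × e^(−kt) = 2.127 × 0.3360 = 0.7148 mg/L.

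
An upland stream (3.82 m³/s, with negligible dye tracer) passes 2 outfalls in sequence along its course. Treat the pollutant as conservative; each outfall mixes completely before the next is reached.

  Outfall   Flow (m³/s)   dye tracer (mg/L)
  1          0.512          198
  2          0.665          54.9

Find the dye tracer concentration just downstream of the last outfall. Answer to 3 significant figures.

Outfall 1: combined Q = 4.332 m³/s; C = (3.820·0 + 0.5120·198.0)/4.332 = 23.40 mg/L.
Outfall 2: combined Q = 4.997 m³/s; C = (4.332·23.40 + 0.6650·54.90)/4.997 = 27.59 mg/L.

27.6 mg/L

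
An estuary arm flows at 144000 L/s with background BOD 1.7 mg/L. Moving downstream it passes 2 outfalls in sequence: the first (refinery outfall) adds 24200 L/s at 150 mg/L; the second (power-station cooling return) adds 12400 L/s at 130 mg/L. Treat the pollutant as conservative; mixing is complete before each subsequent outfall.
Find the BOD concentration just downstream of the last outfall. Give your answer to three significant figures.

30.4 mg/L

Outfall 1: combined Q = 168200 L/s; C = (144000·1.700 + 24200·150.0)/168200 = 23.04 mg/L.
Outfall 2: combined Q = 180600 L/s; C = (168200·23.04 + 12400·130.0)/180600 = 30.38 mg/L.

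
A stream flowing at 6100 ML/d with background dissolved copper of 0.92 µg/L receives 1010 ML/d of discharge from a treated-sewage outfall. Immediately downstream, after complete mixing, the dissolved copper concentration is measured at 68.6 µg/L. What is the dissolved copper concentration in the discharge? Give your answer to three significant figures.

Mass balance: 6100·0.9200 + 1010·Cₑ = 7110·68.60
→ Cₑ = (7110·68.60 − 6100·0.9200) / 1010 = 477.4 µg/L.

477 µg/L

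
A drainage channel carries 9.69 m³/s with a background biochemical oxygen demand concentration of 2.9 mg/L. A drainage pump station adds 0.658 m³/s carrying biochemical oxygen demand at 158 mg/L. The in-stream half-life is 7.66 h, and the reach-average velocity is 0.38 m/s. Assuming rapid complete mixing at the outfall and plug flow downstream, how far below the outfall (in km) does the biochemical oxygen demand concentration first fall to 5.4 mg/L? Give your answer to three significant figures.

Mass balance: C = (9.690·2.900 + 0.6580·158.0) / 10.35 = 132.1/10.35 = 12.76 mg/L.
Half-life 7.66 h → k = ln 2 / 7.66 = 0.09049 h⁻¹ = 2.172 d⁻¹.
Set 12.76·exp(−k·t) = 5.4 → t = ln(12.76/5.4)/k = 34220 s = 9.505 h.
Distance = v·t = 0.38·34220 = 13000 m = 13.00 km.

13.0 km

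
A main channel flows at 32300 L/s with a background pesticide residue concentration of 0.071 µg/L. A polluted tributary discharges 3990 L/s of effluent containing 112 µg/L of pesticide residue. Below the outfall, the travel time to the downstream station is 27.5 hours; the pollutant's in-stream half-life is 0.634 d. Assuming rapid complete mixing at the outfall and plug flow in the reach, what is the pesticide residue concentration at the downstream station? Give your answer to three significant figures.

Mixed concentration C = ΣQC/ΣQ = (32300·0.07100 + 3990·112.0) / 36290 = 449200/36290 = 12.38 µg/L.
Half-life 0.634 d → k = ln 2 / 0.634 = 1.093 d⁻¹.
First-order decay: C = 12.38·exp(−k·t) = 12.38·0.2857 = 3.536 µg/L.

3.54 µg/L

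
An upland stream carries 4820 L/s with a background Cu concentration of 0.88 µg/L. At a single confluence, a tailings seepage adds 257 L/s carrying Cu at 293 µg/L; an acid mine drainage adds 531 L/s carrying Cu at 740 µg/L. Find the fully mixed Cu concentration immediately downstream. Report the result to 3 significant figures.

Mixed concentration C = ΣQC/ΣQ = (4820·0.8800 + 257.0·293.0 + 531.0·740.0) / 5608 = 472500/5608 = 84.25 µg/L.

84.3 µg/L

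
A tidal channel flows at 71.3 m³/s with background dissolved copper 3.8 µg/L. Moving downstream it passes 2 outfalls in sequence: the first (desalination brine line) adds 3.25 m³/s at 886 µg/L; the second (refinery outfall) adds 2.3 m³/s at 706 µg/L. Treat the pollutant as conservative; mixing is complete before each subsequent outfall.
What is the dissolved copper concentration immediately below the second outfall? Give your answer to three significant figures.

Outfall 1: combined Q = 74.55 m³/s; C = (71.30·3.800 + 3.250·886.0)/74.55 = 42.26 µg/L.
Outfall 2: combined Q = 76.85 m³/s; C = (74.55·42.26 + 2.300·706.0)/76.85 = 62.12 µg/L.

62.1 µg/L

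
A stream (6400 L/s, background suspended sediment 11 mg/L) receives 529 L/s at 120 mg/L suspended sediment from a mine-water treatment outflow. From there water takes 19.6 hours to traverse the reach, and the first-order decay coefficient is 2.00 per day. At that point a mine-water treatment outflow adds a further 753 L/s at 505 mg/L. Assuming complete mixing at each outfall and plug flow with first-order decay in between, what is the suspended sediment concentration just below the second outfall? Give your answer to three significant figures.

52.9 mg/L

Mixed concentration C = ΣQC/ΣQ = (6400·11.00 + 529.0·120.0) / 6929 = 133900/6929 = 19.32 mg/L; combined flow 6929 L/s.
Decay over the reach: 19.32·exp(−kt) = 19.32·0.1953 = 3.773 mg/L.
At the second outfall, C = (6929·3.773 + 753.0·505.0) / (6929 + 753.0) = 52.90 mg/L.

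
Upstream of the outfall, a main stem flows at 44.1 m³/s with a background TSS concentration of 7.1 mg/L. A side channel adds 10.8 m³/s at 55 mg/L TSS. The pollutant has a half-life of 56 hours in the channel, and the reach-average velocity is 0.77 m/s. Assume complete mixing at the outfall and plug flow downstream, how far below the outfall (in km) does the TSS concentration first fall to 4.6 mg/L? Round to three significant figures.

Flow-weighted average: C = (44.10·7.100 + 10.80·55.00) / 54.90 = 907.1/54.90 = 16.52 mg/L.
Half-life 56 h → k = ln 2 / 56 = 0.01238 h⁻¹ = 0.2971 d⁻¹.
Set 16.52·exp(−k·t) = 4.6 → t = ln(16.52/4.6)/k = 371900 s = 103.3 h.
Distance = v·t = 0.77·371900 = 286400 m = 286.4 km.

286 km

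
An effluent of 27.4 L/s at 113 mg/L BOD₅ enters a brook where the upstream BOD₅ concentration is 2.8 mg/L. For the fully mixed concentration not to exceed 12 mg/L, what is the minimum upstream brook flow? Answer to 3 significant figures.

Set C_mix = 12: (Q·2.800 + 27.40·113.0) / (Q + 27.40) = 12
→ Q = 27.40·(113.0 − 12)/(12 − 2.800) = 300.8 L/s.

301 L/s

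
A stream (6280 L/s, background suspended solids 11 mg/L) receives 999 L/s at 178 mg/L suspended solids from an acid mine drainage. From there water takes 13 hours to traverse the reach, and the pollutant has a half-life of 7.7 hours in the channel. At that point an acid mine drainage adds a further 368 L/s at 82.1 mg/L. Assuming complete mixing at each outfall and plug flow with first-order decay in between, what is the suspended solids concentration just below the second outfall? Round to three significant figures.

14.0 mg/L

After mixing, C = (6280·11.00 + 999.0·178.0) / 7279 = 246900/7279 = 33.92 mg/L; combined flow 7279 L/s.
Half-life 7.7 h → k = ln 2 / 7.7 = 0.09002 h⁻¹ = 2.160 d⁻¹.
After decay, C = 33.92 × e^(−kt) = 33.92 × 0.3103 = 10.52 mg/L.
At the second outfall, C = (7279·10.52 + 368.0·82.10) / (7279 + 368.0) = 13.97 mg/L.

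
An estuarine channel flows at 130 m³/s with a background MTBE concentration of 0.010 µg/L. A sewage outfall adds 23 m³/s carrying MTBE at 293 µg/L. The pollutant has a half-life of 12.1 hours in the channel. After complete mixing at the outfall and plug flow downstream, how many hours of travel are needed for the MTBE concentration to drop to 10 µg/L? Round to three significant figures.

25.9 h

Mass balance: C = (130.0·0.01000 + 23.00·293.0) / 153.0 = 6740/153.0 = 44.05 µg/L.
Half-life 12.1 h → k = ln 2 / 12.1 = 0.05728 h⁻¹ = 1.375 d⁻¹.
44.05·exp(−k·t) = 10 → t = ln(44.05/10)/k = 93190 s = 25.89 h.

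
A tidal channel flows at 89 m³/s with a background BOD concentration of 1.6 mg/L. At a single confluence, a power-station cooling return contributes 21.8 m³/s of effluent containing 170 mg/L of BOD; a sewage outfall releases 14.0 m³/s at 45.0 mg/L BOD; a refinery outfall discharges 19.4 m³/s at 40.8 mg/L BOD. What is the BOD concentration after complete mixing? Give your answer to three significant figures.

36.5 mg/L

After mixing, C = (89.00·1.600 + 21.80·170.0 + 14.00·45.00 + 19.40·40.80) / 144.2 = 5270/144.2 = 36.55 mg/L.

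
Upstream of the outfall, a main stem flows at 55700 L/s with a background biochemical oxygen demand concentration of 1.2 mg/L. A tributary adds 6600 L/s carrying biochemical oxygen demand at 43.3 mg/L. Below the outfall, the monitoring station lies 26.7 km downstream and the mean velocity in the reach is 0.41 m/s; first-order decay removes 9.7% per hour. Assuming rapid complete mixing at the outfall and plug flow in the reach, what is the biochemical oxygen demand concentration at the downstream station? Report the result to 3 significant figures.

0.894 mg/L

After mixing, C = (55700·1.200 + 6600·43.30) / 62300 = 352600/62300 = 5.660 mg/L.
Travel time t = 26.7·1000 / 0.41 = 65120 s = 18.09 h.
9.7%/h lost → k = −ln(1 − 0.097) = 0.1020 h⁻¹.
Applying C = C₀e^(−kt): 5.660 × 0.1579 = 0.8938 mg/L.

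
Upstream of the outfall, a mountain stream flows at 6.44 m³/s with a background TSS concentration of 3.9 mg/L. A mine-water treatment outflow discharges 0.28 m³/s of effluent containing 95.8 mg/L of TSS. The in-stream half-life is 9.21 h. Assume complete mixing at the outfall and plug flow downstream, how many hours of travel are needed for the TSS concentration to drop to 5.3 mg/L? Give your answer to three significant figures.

Conservation of mass: C = (6.440·3.900 + 0.2800·95.80) / 6.720 = 51.94/6.720 = 7.729 mg/L.
Half-life 9.21 h → k = ln 2 / 9.21 = 0.07526 h⁻¹ = 1.806 d⁻¹.
7.729·exp(−k·t) = 5.3 → t = ln(7.729/5.3)/k = 18050 s = 5.013 h.

5.01 h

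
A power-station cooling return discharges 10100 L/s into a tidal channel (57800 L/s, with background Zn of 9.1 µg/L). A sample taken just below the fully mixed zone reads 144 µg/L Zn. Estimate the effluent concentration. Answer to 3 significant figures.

916 µg/L

Mass balance: 57800·9.100 + 10100·Cₑ = 67900·144.0
→ Cₑ = (67900·144.0 − 57800·9.100) / 10100 = 916.0 µg/L.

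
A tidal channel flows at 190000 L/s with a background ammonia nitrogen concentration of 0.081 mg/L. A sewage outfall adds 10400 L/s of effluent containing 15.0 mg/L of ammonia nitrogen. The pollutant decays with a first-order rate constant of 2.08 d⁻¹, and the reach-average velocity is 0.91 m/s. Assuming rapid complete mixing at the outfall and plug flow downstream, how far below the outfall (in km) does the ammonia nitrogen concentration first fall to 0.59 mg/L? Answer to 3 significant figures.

Mixed concentration C = ΣQC/ΣQ = (190000·0.08100 + 10400·15.00) / 200400 = 171400/200400 = 0.8552 mg/L.
Set 0.8552·exp(−k·t) = 0.59 → t = ln(0.8552/0.59)/k = 15420 s = 4.284 h.
Distance = v·t = 0.91·15420 = 14030 m = 14.03 km.

14.0 km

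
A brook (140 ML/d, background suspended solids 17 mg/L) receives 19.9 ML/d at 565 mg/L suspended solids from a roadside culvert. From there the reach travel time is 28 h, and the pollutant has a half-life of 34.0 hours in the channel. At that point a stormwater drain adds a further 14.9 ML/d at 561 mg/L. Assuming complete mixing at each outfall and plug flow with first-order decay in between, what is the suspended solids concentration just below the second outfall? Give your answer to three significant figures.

91.9 mg/L

Flow-weighted average: C = (140.0·17.00 + 19.90·565.0) / 159.9 = 13620/159.9 = 85.20 mg/L; combined flow 159.9 ML/d.
Half-life 34.0 h → k = ln 2 / 34.0 = 0.02039 h⁻¹ = 0.4893 d⁻¹.
First-order decay: C = 85.20·exp(−k·t) = 85.20·0.5651 = 48.14 mg/L.
At the second outfall, C = (159.9·48.14 + 14.90·561.0) / (159.9 + 14.90) = 91.86 mg/L.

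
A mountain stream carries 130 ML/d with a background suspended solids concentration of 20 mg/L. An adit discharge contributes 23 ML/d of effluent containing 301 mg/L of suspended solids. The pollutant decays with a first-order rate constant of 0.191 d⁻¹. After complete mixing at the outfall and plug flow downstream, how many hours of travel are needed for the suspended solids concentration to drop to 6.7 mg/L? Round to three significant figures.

280 h

After mixing, C = (130.0·20.00 + 23.00·301.0) / 153.0 = 9523/153.0 = 62.24 mg/L.
62.24·exp(−k·t) = 6.7 → t = ln(62.24/6.7)/k = 1008000 s = 280.1 h.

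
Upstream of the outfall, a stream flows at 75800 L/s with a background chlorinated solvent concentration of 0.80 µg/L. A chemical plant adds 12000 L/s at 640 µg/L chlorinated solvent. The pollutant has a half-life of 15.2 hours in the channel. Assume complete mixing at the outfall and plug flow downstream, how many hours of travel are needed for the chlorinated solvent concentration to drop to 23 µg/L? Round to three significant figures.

Flow-weighted average: C = (75800·0.8000 + 12000·640.0) / 87800 = 7741000/87800 = 88.16 µg/L.
Half-life 15.2 h → k = ln 2 / 15.2 = 0.04560 h⁻¹ = 1.094 d⁻¹.
88.16·exp(−k·t) = 23 → t = ln(88.16/23)/k = 106100 s = 29.47 h.

29.5 h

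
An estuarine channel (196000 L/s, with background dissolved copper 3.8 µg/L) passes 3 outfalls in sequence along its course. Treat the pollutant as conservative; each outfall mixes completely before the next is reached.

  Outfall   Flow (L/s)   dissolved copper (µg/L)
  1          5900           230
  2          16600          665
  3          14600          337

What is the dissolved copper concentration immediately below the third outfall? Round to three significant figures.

After outfall 1: Q = 196000 + 5900 = 201900 L/s; C = (196000·3.800 + 5900·230.0)/201900 = 10.41 µg/L.
After outfall 2: Q = 201900 + 16600 = 218500 L/s; C = (201900·10.41 + 16600·665.0)/218500 = 60.14 µg/L.
After outfall 3: Q = 218500 + 14600 = 233100 L/s; C = (218500·60.14 + 14600·337.0)/233100 = 77.48 µg/L.

77.5 µg/L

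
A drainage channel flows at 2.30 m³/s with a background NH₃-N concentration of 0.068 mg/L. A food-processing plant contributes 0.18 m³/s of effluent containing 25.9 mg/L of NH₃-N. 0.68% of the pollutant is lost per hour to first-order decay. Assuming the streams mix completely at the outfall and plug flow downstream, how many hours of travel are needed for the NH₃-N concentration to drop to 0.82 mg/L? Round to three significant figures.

126 h

Mass balance: C = (2.300·0.06800 + 0.1800·25.90) / 2.480 = 4.818/2.480 = 1.943 mg/L.
0.68%/h lost → k = −ln(1 − 0.0068) = 0.006823 h⁻¹.
1.943·exp(−k·t) = 0.82 → t = ln(1.943/0.82)/k = 455100 s = 126.4 h.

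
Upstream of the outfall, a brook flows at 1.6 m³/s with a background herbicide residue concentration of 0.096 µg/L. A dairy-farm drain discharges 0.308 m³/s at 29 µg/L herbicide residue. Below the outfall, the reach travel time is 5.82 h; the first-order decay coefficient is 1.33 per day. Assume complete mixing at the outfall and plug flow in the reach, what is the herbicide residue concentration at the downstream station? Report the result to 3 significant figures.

Conservation of mass: C = (1.600·0.09600 + 0.3080·29.00) / 1.908 = 9.086/1.908 = 4.762 µg/L.
Decay over the reach: 4.762·exp(−kt) = 4.762·0.7243 = 3.449 µg/L.

3.45 µg/L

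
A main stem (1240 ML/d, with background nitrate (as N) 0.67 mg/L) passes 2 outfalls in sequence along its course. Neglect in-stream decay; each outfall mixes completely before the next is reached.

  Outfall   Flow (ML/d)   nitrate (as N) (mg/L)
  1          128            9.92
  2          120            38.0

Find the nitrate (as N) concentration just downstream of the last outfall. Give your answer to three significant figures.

4.48 mg/L

Outfall 1: combined Q = 1368 ML/d; C = (1240·0.6700 + 128.0·9.920)/1368 = 1.535 mg/L.
Outfall 2: combined Q = 1488 ML/d; C = (1368·1.535 + 120.0·38.00)/1488 = 4.476 mg/L.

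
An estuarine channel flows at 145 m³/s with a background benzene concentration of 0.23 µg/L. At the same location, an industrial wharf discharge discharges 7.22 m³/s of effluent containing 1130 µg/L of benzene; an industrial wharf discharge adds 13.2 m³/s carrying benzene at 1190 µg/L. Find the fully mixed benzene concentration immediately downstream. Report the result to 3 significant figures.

Mass balance: C = (145.0·0.2300 + 7.220·1130 + 13.20·1190) / 165.4 = 23900/165.4 = 144.5 µg/L.

144 µg/L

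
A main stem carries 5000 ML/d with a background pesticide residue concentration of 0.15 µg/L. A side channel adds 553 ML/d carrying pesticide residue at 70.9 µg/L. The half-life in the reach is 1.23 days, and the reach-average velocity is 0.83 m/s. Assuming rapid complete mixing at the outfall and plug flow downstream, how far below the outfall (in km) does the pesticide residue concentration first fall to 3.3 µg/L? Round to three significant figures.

99.2 km

Mass balance: C = (5000·0.1500 + 553.0·70.90) / 5553 = 39960/5553 = 7.196 µg/L.
Half-life 1.23 d → k = ln 2 / 1.23 = 0.5635 d⁻¹.
Set 7.196·exp(−k·t) = 3.3 → t = ln(7.196/3.3)/k = 119500 s = 33.20 h.
Distance = v·t = 0.83·119500 = 99200 m = 99.20 km.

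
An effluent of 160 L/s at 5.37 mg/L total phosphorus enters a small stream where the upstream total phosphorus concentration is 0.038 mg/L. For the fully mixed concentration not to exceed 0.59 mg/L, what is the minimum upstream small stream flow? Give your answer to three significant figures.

1390 L/s

Set C_mix = 0.59: (Q·0.03800 + 160.0·5.370) / (Q + 160.0) = 0.59
→ Q = 160.0·(5.370 − 0.59)/(0.59 − 0.03800) = 1386 L/s.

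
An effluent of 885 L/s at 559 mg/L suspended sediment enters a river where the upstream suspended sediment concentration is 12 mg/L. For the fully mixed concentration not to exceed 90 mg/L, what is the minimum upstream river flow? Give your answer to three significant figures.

Set C_mix = 90: (Q·12.00 + 885.0·559.0) / (Q + 885.0) = 90
→ Q = 885.0·(559.0 − 90)/(90 − 12.00) = 5321 L/s.

5320 L/s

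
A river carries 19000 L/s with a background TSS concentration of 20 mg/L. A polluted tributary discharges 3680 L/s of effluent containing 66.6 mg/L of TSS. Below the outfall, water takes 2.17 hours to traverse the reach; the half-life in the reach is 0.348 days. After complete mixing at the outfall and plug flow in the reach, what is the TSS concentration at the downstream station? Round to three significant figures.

Mixed concentration C = ΣQC/ΣQ = (19000·20.00 + 3680·66.60) / 22680 = 625100/22680 = 27.56 mg/L.
Half-life 0.348 d → k = ln 2 / 0.348 = 1.992 d⁻¹.
First-order decay: C = 27.56·exp(−k·t) = 27.56·0.8352 = 23.02 mg/L.

23.0 mg/L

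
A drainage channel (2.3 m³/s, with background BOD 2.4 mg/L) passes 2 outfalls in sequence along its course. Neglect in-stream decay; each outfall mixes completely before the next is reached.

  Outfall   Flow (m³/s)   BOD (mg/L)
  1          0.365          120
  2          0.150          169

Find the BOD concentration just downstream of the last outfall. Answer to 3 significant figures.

26.5 mg/L

After outfall 1: Q = 2.300 + 0.3650 = 2.665 m³/s; C = (2.300·2.400 + 0.3650·120.0)/2.665 = 18.51 mg/L.
After outfall 2: Q = 2.665 + 0.1500 = 2.815 m³/s; C = (2.665·18.51 + 0.1500·169.0)/2.815 = 26.53 mg/L.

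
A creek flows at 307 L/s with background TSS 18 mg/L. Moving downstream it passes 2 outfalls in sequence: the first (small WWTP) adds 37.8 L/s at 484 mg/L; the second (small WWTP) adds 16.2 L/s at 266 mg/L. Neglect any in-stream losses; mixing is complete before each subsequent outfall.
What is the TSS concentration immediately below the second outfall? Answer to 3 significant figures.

77.9 mg/L

Outfall 1: combined Q = 344.8 L/s; C = (307.0·18.00 + 37.80·484.0)/344.8 = 69.09 mg/L.
Outfall 2: combined Q = 361.0 L/s; C = (344.8·69.09 + 16.20·266.0)/361.0 = 77.92 mg/L.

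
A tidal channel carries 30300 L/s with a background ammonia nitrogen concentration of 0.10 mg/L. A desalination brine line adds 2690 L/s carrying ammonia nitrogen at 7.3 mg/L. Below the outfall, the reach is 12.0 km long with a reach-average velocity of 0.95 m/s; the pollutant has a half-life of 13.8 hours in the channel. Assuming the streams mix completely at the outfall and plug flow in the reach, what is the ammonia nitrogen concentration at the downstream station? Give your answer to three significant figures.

0.576 mg/L

After mixing, C = (30300·0.1000 + 2690·7.300) / 32990 = 22670/32990 = 0.6871 mg/L.
Travel time t = 12.0·1000 / 0.95 = 12630 s = 3.509 h.
Half-life 13.8 h → k = ln 2 / 13.8 = 0.05023 h⁻¹ = 1.205 d⁻¹.
Applying C = C₀e^(−kt): 0.6871 × 0.8384 = 0.5761 mg/L.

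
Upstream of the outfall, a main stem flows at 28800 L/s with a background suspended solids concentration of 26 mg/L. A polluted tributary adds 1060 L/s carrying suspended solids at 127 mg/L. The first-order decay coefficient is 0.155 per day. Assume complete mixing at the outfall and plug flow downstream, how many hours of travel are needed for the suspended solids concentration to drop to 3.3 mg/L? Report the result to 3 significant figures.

Flow-weighted average: C = (28800·26.00 + 1060·127.0) / 29860 = 883400/29860 = 29.59 mg/L.
29.59·exp(−k·t) = 3.3 → t = ln(29.59/3.3)/k = 1223000 s = 339.6 h.

340 h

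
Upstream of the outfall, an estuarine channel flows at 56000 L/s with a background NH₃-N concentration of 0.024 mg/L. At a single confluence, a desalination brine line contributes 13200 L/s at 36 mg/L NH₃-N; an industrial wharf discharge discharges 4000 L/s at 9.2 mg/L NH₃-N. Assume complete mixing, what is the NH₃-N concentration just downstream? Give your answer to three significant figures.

7.01 mg/L

Flow-weighted average: C = (56000·0.02400 + 13200·36.00 + 4000·9.200) / 73200 = 513300/73200 = 7.013 mg/L.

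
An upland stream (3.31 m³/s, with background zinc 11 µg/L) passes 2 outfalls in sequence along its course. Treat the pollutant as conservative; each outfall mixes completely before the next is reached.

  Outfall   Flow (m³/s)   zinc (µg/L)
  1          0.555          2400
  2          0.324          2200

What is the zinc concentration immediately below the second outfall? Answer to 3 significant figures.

497 µg/L

Below outfall 1: Q → 3.865 m³/s, C = (3.310·11.00 + 0.5550·2400)/3.865 = 354.1 µg/L.
Below outfall 2: Q → 4.189 m³/s, C = (3.865·354.1 + 0.3240·2200)/4.189 = 496.8 µg/L.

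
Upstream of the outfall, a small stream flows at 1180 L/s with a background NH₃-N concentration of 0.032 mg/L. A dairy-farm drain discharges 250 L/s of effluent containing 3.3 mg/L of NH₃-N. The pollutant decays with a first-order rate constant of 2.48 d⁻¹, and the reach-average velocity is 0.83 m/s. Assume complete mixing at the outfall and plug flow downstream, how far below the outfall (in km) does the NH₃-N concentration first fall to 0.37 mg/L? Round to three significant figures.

14.1 km

Mixed concentration C = ΣQC/ΣQ = (1180·0.03200 + 250.0·3.300) / 1430 = 862.8/1430 = 0.6033 mg/L.
Set 0.6033·exp(−k·t) = 0.37 → t = ln(0.6033/0.37)/k = 17030 s = 4.732 h.
Distance = v·t = 0.83·17030 = 14140 m = 14.14 km.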